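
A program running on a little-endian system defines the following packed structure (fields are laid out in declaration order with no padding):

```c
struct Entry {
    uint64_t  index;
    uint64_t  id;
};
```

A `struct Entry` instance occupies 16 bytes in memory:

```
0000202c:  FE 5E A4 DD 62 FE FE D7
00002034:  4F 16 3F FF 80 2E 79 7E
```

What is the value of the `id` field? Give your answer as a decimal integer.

`id` follows `index` (8 bytes), so it starts at byte offset 8 and occupies 8 bytes.
Bytes at offsets 8..15: 4F 16 3F FF 80 2E 79 7E.
Little-endian stores the least-significant byte at the lowest address.
Reassemble most-significant byte first: 7E 79 2E 80 FF 3F 16 4F → 0x7E792E80FF3F164F.
0x7E792E80FF3F164F = 9113366452533925455.

9113366452533925455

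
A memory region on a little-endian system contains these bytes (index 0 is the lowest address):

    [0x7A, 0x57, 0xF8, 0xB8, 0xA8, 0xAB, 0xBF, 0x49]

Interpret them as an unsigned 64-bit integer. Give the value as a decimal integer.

5314154826466613114

In little-endian order the low byte comes first in memory.
Reassemble most-significant byte first: 49 BF AB A8 B8 F8 57 7A → 0x49BFABA8B8F8577A.
0x49BFABA8B8F8577A = 5314154826466613114.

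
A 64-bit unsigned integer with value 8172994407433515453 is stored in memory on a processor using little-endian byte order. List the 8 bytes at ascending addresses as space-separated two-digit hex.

8172994407433515453 in hexadecimal, padded to 64 bits, is 0x716C4F1C765431BD.
Split into bytes (most-significant first): 71 6C 4F 1C 76 54 31 BD.
Little-endian: lowest address holds the least-significant byte.
So at ascending addresses the bytes are BD 31 54 76 1C 4F 6C 71.

BD 31 54 76 1C 4F 6C 71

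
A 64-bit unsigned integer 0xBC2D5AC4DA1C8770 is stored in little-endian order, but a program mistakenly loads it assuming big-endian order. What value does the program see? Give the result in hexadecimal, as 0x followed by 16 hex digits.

Stored little-endian, the bytes at ascending addresses are 70 87 1C DA C4 5A 2D BC.
Read back as big-endian, the last byte is least significant, giving 0x70871CDAC45A2DBC.

0x70871CDAC45A2DBC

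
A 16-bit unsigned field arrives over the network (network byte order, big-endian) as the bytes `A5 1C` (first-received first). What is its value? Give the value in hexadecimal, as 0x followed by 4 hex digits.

0xA51C

Big-endian stores the most-significant byte at the lowest address.
The bytes are already most-significant first: 0xA51C.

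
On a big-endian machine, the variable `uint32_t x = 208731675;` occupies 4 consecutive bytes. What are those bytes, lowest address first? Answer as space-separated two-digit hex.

208731675 in hexadecimal, padded to 32 bits, is 0x0C70FE1B.
Split into bytes (most-significant first): 0C 70 FE 1B.
Big-endian: lowest address holds the most-significant byte.
So the memory order matches the most-significant-first order: 0C 70 FE 1B.

0C 70 FE 1B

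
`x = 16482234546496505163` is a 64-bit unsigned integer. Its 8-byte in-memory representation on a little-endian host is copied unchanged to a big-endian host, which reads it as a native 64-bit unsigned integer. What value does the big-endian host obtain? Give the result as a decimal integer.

16482234546496505163 in 64-bit hexadecimal is 0xE4BCA8FE5098854B.
Stored little-endian, the bytes at ascending addresses are 4B 85 98 50 FE A8 BC E4.
Read back as big-endian, the last byte is least significant, giving 0x4B859850FEA8BCE4.
0x4B859850FEA8BCE4 = 5441923198384389348.

5441923198384389348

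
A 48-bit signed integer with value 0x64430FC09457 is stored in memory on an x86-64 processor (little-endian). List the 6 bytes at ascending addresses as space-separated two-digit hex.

Split into bytes (most-significant first): 64 43 0F C0 94 57.
In little-endian order the low byte comes first in memory.
So at ascending addresses the bytes are 57 94 C0 0F 43 64.

57 94 C0 0F 43 64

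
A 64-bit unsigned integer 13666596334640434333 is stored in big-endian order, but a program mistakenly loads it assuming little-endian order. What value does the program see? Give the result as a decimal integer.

11316673018677209533

13666596334640434333 in 64-bit hexadecimal is 0xBDA980F526E60C9D.
Stored big-endian, the bytes at ascending addresses are BD A9 80 F5 26 E6 0C 9D.
Read back as little-endian, the first byte is least significant, giving 0x9D0CE626F580A9BD.
0x9D0CE626F580A9BD = 11316673018677209533.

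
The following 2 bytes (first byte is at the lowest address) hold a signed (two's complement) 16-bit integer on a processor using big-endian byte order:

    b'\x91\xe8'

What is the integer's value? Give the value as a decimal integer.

Big-endian stores the most-significant byte at the lowest address.
The bytes are already most-significant first: 0x91E8.
Top bit is set, so as a signed 16-bit value this is 0x91E8 − 2^16 = -28184.

-28184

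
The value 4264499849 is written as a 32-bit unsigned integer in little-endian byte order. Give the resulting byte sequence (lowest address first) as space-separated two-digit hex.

4264499849 in hexadecimal, padded to 32 bits, is 0xFE2F1A89.
Split into bytes (most-significant first): FE 2F 1A 89.
Little-endian: lowest address holds the least-significant byte.
So at ascending addresses the bytes are 89 1A 2F FE.

89 1A 2F FE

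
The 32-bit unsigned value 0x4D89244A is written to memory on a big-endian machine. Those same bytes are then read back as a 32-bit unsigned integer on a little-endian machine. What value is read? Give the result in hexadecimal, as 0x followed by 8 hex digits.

0x4A24894D

Stored big-endian, the bytes at ascending addresses are 4D 89 24 4A.
Read back as little-endian, the first byte is least significant, giving 0x4A24894D.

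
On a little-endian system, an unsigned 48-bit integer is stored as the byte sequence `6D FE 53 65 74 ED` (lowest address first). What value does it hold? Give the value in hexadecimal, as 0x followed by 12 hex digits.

Little-endian: lowest address holds the least-significant byte.
Reassemble most-significant byte first: ED 74 65 53 FE 6D → 0xED746553FE6D.

0xED746553FE6D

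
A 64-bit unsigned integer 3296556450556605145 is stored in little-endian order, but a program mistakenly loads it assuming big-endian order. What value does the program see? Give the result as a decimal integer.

3296556450556605145 in 64-bit hexadecimal is 0x2DBFB8A03972F2D9.
Stored little-endian, the bytes at ascending addresses are D9 F2 72 39 A0 B8 BF 2D.
Read back as big-endian, the last byte is least significant, giving 0xD9F27239A0B8BF2D.
0xD9F27239A0B8BF2D = 15704740442429505325.

15704740442429505325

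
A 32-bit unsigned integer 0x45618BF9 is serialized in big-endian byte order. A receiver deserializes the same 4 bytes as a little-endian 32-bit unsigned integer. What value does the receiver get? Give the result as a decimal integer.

4186661189

Stored big-endian, the bytes at ascending addresses are 45 61 8B F9.
Read back as little-endian, the first byte is least significant, giving 0xF98B6145.
0xF98B6145 = 4186661189.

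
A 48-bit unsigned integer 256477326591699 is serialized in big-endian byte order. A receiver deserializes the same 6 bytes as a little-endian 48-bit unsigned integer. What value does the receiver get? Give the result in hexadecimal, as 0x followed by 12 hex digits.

256477326591699 in 48-bit hexadecimal is 0xE943C7F1C6D3.
Stored big-endian, the bytes at ascending addresses are E9 43 C7 F1 C6 D3.
Read back as little-endian, the first byte is least significant, giving 0xD3C6F1C743E9.

0xD3C6F1C743E9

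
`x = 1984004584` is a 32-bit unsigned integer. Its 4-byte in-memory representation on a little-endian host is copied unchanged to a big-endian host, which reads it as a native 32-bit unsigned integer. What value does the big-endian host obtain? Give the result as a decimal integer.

1984004584 in 32-bit hexadecimal is 0x764181E8.
Stored little-endian, the bytes at ascending addresses are E8 81 41 76.
Read back as big-endian, the last byte is least significant, giving 0xE8814176.
0xE8814176 = 3900785014.

3900785014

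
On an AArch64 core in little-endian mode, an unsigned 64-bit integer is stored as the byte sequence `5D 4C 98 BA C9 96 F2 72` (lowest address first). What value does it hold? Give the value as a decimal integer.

In little-endian order the low byte comes first in memory.
Reassemble most-significant byte first: 72 F2 96 C9 BA 98 4C 5D → 0x72F296C9BA984C5D.
0x72F296C9BA984C5D = 8282848457850899549.

8282848457850899549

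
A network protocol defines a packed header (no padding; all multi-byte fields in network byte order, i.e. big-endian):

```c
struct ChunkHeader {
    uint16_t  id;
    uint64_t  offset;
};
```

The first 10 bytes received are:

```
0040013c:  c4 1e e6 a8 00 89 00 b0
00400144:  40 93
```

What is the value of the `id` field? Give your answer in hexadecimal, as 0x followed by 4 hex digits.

0xC41E

`id` is the first field, at byte offset 0, occupying 2 bytes.
Bytes at offsets 0..1: C4 1E.
Big-endian stores the most-significant byte at the lowest address.
The bytes are already most-significant first: 0xC41E.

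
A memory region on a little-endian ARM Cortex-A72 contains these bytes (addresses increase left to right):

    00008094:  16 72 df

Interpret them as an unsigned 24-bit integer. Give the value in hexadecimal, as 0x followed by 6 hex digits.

0xDF7216

Little-endian stores the least-significant byte at the lowest address.
Reassemble most-significant byte first: DF 72 16 → 0xDF7216.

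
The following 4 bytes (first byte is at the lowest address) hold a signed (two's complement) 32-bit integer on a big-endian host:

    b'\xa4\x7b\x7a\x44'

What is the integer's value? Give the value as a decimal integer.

Big-endian: lowest address holds the most-significant byte.
The bytes are already most-significant first: 0xA47B7A44.
Top bit is set, so as a signed 32-bit value this is 0xA47B7A44 − 2^32 = -1535411644.

-1535411644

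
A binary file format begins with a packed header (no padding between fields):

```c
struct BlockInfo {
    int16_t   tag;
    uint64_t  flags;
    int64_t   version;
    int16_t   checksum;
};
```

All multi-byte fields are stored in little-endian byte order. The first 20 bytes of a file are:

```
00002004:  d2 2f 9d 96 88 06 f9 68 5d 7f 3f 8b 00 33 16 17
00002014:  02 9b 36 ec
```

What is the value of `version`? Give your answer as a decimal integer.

-7277228663764907201

`version` follows `tag` (2 B), `flags` (8 B), so it starts at offset 2 + 8 = 10 and occupies 8 bytes.
Bytes at offsets 10..17: 3F 8B 00 33 16 17 02 9B.
In little-endian order the low byte comes first in memory.
Reassemble most-significant byte first: 9B 02 17 16 33 00 8B 3F → 0x9B02171633008B3F.
Top bit is set, so as a signed 64-bit value this is 0x9B02171633008B3F − 2^64 = -7277228663764907201.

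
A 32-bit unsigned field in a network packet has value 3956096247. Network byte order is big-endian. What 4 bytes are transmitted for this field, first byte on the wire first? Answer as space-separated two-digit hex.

EB CD 3C F7

3956096247 in hexadecimal, padded to 32 bits, is 0xEBCD3CF7.
Split into bytes (most-significant first): EB CD 3C F7.
Big-endian: lowest address holds the most-significant byte.
So the memory order matches the most-significant-first order: EB CD 3C F7.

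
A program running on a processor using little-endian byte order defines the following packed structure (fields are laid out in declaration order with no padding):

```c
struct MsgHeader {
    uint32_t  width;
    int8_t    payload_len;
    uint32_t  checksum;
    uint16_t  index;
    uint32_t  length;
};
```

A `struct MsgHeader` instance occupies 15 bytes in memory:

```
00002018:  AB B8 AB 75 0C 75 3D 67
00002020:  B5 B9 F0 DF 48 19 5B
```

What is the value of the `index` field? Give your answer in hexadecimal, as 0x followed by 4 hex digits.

`index` follows `width` (4 B), `payload_len` (1 B), `checksum` (4 B), so it starts at offset 4 + 1 + 4 = 9 and occupies 2 bytes.
Bytes at offsets 9..10: B9 F0.
Little-endian: lowest address holds the least-significant byte.
Reassemble most-significant byte first: F0 B9 → 0xF0B9.

0xF0B9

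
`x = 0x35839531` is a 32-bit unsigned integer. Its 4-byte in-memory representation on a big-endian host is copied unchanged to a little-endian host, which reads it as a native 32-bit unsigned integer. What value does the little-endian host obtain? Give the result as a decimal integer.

Stored big-endian, the bytes at ascending addresses are 35 83 95 31.
Read back as little-endian, the first byte is least significant, giving 0x31958335.
0x31958335 = 831882037.

831882037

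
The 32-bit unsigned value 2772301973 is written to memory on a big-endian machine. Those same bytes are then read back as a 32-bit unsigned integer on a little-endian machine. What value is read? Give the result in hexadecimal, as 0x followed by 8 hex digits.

2772301973 in 32-bit hexadecimal is 0xA53DF895.
Stored big-endian, the bytes at ascending addresses are A5 3D F8 95.
Read back as little-endian, the first byte is least significant, giving 0x95F83DA5.

0x95F83DA5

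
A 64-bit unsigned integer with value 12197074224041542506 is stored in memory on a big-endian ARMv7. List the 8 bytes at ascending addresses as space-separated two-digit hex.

A9 44 B6 62 47 11 C3 6A

12197074224041542506 in hexadecimal, padded to 64 bits, is 0xA944B6624711C36A.
Split into bytes (most-significant first): A9 44 B6 62 47 11 C3 6A.
In big-endian order the high byte comes first in memory.
So the memory order matches the most-significant-first order: A9 44 B6 62 47 11 C3 6A.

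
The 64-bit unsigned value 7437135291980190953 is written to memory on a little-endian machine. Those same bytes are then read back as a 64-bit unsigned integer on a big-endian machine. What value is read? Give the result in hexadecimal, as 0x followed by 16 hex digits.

7437135291980190953 in 64-bit hexadecimal is 0x67360324F90014E9.
Stored little-endian, the bytes at ascending addresses are E9 14 00 F9 24 03 36 67.
Read back as big-endian, the last byte is least significant, giving 0xE91400F924033667.

0xE91400F924033667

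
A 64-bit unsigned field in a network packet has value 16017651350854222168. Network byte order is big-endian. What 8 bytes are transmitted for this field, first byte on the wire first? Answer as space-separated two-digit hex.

16017651350854222168 in hexadecimal, padded to 64 bits, is 0xDE4A2109D7B8C158.
Split into bytes (most-significant first): DE 4A 21 09 D7 B8 C1 58.
Big-endian: lowest address holds the most-significant byte.
So the memory order matches the most-significant-first order: DE 4A 21 09 D7 B8 C1 58.

DE 4A 21 09 D7 B8 C1 58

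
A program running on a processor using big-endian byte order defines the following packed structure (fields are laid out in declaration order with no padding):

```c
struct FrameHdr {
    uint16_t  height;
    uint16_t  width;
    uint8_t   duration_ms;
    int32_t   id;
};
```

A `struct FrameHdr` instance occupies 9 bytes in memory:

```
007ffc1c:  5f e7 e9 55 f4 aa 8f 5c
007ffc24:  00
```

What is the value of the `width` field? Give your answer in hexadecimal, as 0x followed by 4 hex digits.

0xE955

`width` follows `height` (2 bytes), so it starts at byte offset 2 and occupies 2 bytes.
Bytes at offsets 2..3: E9 55.
Big-endian stores the most-significant byte at the lowest address.
The bytes are already most-significant first: 0xE955.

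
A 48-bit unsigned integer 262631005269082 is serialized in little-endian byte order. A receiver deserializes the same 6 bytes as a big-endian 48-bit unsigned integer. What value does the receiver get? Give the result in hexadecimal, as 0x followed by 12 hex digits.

0x5AACC68BDCEE

262631005269082 in 48-bit hexadecimal is 0xEEDC8BC6AC5A.
Stored little-endian, the bytes at ascending addresses are 5A AC C6 8B DC EE.
Read back as big-endian, the last byte is least significant, giving 0x5AACC68BDCEE.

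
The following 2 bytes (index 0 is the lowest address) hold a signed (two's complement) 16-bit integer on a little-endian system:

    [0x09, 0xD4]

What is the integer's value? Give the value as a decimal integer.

Little-endian stores the least-significant byte at the lowest address.
Reassemble most-significant byte first: D4 09 → 0xD409.
Top bit is set, so as a signed 16-bit value this is 0xD409 − 2^16 = -11255.

-11255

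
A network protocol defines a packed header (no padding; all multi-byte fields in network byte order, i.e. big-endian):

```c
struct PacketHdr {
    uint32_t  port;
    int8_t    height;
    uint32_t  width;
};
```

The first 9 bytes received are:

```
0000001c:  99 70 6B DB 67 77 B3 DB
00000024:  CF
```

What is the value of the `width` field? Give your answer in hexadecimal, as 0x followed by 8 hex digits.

`width` follows `port` (4 B), `height` (1 B), so it starts at offset 4 + 1 = 5 and occupies 4 bytes.
Bytes at offsets 5..8: 77 B3 DB CF.
Big-endian: lowest address holds the most-significant byte.
The bytes are already most-significant first: 0x77B3DBCF.

0x77B3DBCF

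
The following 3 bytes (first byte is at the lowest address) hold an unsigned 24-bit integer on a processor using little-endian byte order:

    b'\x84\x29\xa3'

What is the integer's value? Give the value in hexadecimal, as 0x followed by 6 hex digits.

0xA32984

Little-endian: lowest address holds the least-significant byte.
Reassemble most-significant byte first: A3 29 84 → 0xA32984.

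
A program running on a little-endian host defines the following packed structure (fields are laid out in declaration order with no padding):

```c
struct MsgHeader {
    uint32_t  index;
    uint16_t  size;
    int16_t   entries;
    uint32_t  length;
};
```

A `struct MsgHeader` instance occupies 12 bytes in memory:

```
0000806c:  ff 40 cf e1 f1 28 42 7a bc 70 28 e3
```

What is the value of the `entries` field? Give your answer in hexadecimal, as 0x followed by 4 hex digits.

`entries` follows `index` (4 B), `size` (2 B), so it starts at offset 4 + 2 = 6 and occupies 2 bytes.
Bytes at offsets 6..7: 42 7A.
Little-endian: lowest address holds the least-significant byte.
Reassemble most-significant byte first: 7A 42 → 0x7A42.

0x7A42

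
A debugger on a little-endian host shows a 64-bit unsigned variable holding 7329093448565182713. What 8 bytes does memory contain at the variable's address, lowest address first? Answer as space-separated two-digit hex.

7329093448565182713 in hexadecimal, padded to 64 bits, is 0x65B62BA9075ED0F9.
Split into bytes (most-significant first): 65 B6 2B A9 07 5E D0 F9.
In little-endian order the low byte comes first in memory.
So at ascending addresses the bytes are F9 D0 5E 07 A9 2B B6 65.

F9 D0 5E 07 A9 2B B6 65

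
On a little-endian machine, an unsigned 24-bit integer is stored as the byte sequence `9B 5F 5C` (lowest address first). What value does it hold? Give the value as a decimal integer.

6053787

In little-endian order the low byte comes first in memory.
Reassemble most-significant byte first: 5C 5F 9B → 0x5C5F9B.
0x5C5F9B = 6053787.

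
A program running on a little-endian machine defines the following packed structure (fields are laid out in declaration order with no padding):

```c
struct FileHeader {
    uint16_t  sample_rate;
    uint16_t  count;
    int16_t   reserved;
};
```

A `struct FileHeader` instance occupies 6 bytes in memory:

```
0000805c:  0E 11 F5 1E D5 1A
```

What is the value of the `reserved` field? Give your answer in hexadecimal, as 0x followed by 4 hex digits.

`reserved` follows `sample_rate` (2 B), `count` (2 B), so it starts at offset 2 + 2 = 4 and occupies 2 bytes.
Bytes at offsets 4..5: D5 1A.
Little-endian: lowest address holds the least-significant byte.
Reassemble most-significant byte first: 1A D5 → 0x1AD5.

0x1AD5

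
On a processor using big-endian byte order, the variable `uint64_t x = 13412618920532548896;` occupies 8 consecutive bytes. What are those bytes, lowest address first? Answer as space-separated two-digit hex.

BA 23 31 D8 5A 06 9D 20

13412618920532548896 in hexadecimal, padded to 64 bits, is 0xBA2331D85A069D20.
Split into bytes (most-significant first): BA 23 31 D8 5A 06 9D 20.
Big-endian: lowest address holds the most-significant byte.
So the memory order matches the most-significant-first order: BA 23 31 D8 5A 06 9D 20.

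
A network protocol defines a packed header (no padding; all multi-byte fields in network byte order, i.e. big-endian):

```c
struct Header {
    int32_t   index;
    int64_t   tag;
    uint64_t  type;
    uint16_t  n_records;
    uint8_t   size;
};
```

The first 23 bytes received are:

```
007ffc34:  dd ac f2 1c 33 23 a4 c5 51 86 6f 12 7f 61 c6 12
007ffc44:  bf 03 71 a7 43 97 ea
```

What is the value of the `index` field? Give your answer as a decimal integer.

-575868388

`index` is the first field, at byte offset 0, occupying 4 bytes.
Bytes at offsets 0..3: DD AC F2 1C.
In big-endian order the high byte comes first in memory.
The bytes are already most-significant first: 0xDDACF21C.
Top bit is set, so as a signed 32-bit value this is 0xDDACF21C − 2^32 = -575868388.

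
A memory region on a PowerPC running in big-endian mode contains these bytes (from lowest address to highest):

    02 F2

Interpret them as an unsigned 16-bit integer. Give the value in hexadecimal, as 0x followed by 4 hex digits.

0x02F2

In big-endian order the high byte comes first in memory.
The bytes are already most-significant first: 0x02F2.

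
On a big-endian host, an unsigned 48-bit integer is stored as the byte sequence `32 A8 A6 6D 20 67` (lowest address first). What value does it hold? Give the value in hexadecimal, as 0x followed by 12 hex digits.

Big-endian stores the most-significant byte at the lowest address.
The bytes are already most-significant first: 0x32A8A66D2067.

0x32A8A66D2067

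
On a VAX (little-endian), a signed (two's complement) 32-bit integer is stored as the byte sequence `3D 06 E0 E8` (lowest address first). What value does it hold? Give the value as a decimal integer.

Little-endian: lowest address holds the least-significant byte.
Reassemble most-significant byte first: E8 E0 06 3D → 0xE8E0063D.
Top bit is set, so as a signed 32-bit value this is 0xE8E0063D − 2^32 = -387971523.

-387971523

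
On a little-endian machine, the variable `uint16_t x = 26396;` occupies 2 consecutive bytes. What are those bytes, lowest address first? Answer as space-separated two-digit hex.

1C 67

26396 in hexadecimal, padded to 16 bits, is 0x671C.
Split into bytes (most-significant first): 67 1C.
In little-endian order the low byte comes first in memory.
So at ascending addresses the bytes are 1C 67.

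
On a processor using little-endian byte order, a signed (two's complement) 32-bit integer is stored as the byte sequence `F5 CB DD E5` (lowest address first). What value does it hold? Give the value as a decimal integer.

In little-endian order the low byte comes first in memory.
Reassemble most-significant byte first: E5 DD CB F5 → 0xE5DDCBF5.
Top bit is set, so as a signed 32-bit value this is 0xE5DDCBF5 − 2^32 = -438449163.

-438449163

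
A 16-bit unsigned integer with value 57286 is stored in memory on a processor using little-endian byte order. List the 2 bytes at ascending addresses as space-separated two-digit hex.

57286 in hexadecimal, padded to 16 bits, is 0xDFC6.
Split into bytes (most-significant first): DF C6.
Little-endian stores the least-significant byte at the lowest address.
So at ascending addresses the bytes are C6 DF.

C6 DF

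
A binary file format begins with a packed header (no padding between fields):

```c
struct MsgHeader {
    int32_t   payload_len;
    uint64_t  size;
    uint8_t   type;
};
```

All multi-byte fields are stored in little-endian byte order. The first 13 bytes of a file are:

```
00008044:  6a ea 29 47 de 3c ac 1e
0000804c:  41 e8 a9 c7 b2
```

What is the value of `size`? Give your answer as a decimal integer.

14387285850996882654

`size` follows `payload_len` (4 bytes), so it starts at byte offset 4 and occupies 8 bytes.
Bytes at offsets 4..11: DE 3C AC 1E 41 E8 A9 C7.
In little-endian order the low byte comes first in memory.
Reassemble most-significant byte first: C7 A9 E8 41 1E AC 3C DE → 0xC7A9E8411EAC3CDE.
0xC7A9E8411EAC3CDE = 14387285850996882654.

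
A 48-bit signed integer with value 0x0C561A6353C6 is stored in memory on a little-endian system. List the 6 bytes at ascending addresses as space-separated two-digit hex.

Split into bytes (most-significant first): 0C 56 1A 63 53 C6.
In little-endian order the low byte comes first in memory.
So at ascending addresses the bytes are C6 53 63 1A 56 0C.

C6 53 63 1A 56 0C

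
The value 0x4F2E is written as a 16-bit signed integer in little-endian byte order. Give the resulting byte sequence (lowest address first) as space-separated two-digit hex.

2E 4F

Split into bytes (most-significant first): 4F 2E.
In little-endian order the low byte comes first in memory.
So at ascending addresses the bytes are 2E 4F.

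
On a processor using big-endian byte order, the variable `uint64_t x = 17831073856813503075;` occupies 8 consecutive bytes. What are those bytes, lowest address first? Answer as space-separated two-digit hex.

F7 74 B3 33 1F 1F 92 63

17831073856813503075 in hexadecimal, padded to 64 bits, is 0xF774B3331F1F9263.
Split into bytes (most-significant first): F7 74 B3 33 1F 1F 92 63.
Big-endian stores the most-significant byte at the lowest address.
So the memory order matches the most-significant-first order: F7 74 B3 33 1F 1F 92 63.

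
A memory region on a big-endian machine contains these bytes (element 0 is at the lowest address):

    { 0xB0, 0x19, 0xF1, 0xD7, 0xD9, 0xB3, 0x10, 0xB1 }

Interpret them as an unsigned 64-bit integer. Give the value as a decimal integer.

12689439334465736881

In big-endian order the high byte comes first in memory.
The bytes are already most-significant first: 0xB019F1D7D9B310B1.
0xB019F1D7D9B310B1 = 12689439334465736881.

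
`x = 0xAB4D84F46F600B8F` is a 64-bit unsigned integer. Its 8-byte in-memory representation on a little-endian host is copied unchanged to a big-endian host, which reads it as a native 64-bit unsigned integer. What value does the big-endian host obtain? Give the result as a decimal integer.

Stored little-endian, the bytes at ascending addresses are 8F 0B 60 6F F4 84 4D AB.
Read back as big-endian, the last byte is least significant, giving 0x8F0B606FF4844DAB.
0x8F0B606FF4844DAB = 10307438206127459755.

10307438206127459755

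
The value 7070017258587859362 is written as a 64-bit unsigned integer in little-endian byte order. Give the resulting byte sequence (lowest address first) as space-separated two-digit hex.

A2 A9 02 F6 3C BF 1D 62

7070017258587859362 in hexadecimal, padded to 64 bits, is 0x621DBF3CF602A9A2.
Split into bytes (most-significant first): 62 1D BF 3C F6 02 A9 A2.
Little-endian stores the least-significant byte at the lowest address.
So at ascending addresses the bytes are A2 A9 02 F6 3C BF 1D 62.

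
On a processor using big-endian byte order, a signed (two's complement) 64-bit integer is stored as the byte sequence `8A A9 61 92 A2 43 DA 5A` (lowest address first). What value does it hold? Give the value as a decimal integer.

-8455119542995920294

In big-endian order the high byte comes first in memory.
The bytes are already most-significant first: 0x8AA96192A243DA5A.
Top bit is set, so as a signed 64-bit value this is 0x8AA96192A243DA5A − 2^64 = -8455119542995920294.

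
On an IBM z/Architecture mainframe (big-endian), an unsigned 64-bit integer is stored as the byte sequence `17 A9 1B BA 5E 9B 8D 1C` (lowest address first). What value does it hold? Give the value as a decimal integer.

Big-endian: lowest address holds the most-significant byte.
The bytes are already most-significant first: 0x17A91BBA5E9B8D1C.
0x17A91BBA5E9B8D1C = 1704924421201562908.

1704924421201562908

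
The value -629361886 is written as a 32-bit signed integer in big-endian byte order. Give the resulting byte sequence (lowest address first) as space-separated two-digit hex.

DA 7C B3 22

Two's complement of -629361886 in 32 bits: 629361886 = 0x25834CDE; invert → 0xDA7CB321; add 1 → 0xDA7CB322.
Split into bytes (most-significant first): DA 7C B3 22.
Big-endian stores the most-significant byte at the lowest address.
So the memory order matches the most-significant-first order: DA 7C B3 22.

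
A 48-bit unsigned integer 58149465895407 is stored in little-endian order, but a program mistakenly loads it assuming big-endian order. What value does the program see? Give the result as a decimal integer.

262994856174132

58149465895407 in 48-bit hexadecimal is 0x34E2FA4231EF.
Stored little-endian, the bytes at ascending addresses are EF 31 42 FA E2 34.
Read back as big-endian, the last byte is least significant, giving 0xEF3142FAE234.
0xEF3142FAE234 = 262994856174132.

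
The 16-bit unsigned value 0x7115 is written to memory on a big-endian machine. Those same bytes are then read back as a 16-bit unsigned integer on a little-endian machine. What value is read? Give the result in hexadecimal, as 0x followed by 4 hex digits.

Stored big-endian, the bytes at ascending addresses are 71 15.
Read back as little-endian, the first byte is least significant, giving 0x1571.

0x1571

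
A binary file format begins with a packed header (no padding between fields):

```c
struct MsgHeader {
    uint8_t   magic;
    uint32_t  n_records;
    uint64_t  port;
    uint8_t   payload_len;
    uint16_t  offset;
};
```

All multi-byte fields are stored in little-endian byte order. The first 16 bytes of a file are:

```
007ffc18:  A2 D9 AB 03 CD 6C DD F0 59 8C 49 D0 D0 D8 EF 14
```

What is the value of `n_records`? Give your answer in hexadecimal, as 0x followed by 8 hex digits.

0xCD03ABD9

`n_records` follows `magic` (1 byte), so it starts at byte offset 1 and occupies 4 bytes.
Bytes at offsets 1..4: D9 AB 03 CD.
In little-endian order the low byte comes first in memory.
Reassemble most-significant byte first: CD 03 AB D9 → 0xCD03ABD9.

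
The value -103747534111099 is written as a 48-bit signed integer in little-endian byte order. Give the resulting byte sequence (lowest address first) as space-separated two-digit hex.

85 3E 15 65 A4 A1

Two's complement of -103747534111099 in 48 bits: 103747534111099 = 0x5E5B9AEAC17B; invert → 0xA1A465153E84; add 1 → 0xA1A465153E85.
Split into bytes (most-significant first): A1 A4 65 15 3E 85.
In little-endian order the low byte comes first in memory.
So at ascending addresses the bytes are 85 3E 15 65 A4 A1.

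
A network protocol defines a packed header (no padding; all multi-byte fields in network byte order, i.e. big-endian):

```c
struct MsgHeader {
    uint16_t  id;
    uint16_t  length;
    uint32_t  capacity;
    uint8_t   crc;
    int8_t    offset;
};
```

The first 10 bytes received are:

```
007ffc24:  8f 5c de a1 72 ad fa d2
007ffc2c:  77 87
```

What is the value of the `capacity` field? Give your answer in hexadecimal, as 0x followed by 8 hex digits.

0x72ADFAD2

`capacity` follows `id` (2 B), `length` (2 B), so it starts at offset 2 + 2 = 4 and occupies 4 bytes.
Bytes at offsets 4..7: 72 AD FA D2.
Big-endian: lowest address holds the most-significant byte.
The bytes are already most-significant first: 0x72ADFAD2.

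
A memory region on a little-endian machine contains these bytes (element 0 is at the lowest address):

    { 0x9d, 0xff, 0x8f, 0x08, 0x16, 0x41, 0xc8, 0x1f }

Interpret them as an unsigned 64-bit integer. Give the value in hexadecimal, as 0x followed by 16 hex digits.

Little-endian stores the least-significant byte at the lowest address.
Reassemble most-significant byte first: 1F C8 41 16 08 8F FF 9D → 0x1FC84116088FFF9D.

0x1FC84116088FFF9D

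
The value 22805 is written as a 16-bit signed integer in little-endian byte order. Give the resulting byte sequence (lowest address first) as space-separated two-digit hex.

15 59

22805 in hexadecimal, padded to 16 bits, is 0x5915.
Split into bytes (most-significant first): 59 15.
Little-endian stores the least-significant byte at the lowest address.
So at ascending addresses the bytes are 15 59.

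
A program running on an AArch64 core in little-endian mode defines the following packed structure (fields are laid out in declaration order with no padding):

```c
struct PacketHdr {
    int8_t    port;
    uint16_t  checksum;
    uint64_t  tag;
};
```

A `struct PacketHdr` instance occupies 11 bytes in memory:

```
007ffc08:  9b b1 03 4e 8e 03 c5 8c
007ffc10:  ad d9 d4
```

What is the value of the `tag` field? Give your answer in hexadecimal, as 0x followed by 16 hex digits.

0xD4D9AD8CC5038E4E

`tag` follows `port` (1 B), `checksum` (2 B), so it starts at offset 1 + 2 = 3 and occupies 8 bytes.
Bytes at offsets 3..10: 4E 8E 03 C5 8C AD D9 D4.
In little-endian order the low byte comes first in memory.
Reassemble most-significant byte first: D4 D9 AD 8C C5 03 8E 4E → 0xD4D9AD8CC5038E4E.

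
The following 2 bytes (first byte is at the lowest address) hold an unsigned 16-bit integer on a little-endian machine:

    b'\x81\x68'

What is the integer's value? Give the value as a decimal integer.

Little-endian stores the least-significant byte at the lowest address.
Reassemble most-significant byte first: 68 81 → 0x6881.
0x6881 = 26753.

26753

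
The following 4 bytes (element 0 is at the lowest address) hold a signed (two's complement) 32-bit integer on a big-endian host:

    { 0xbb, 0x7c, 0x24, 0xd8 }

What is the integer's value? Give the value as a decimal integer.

Big-endian: lowest address holds the most-significant byte.
The bytes are already most-significant first: 0xBB7C24D8.
Top bit is set, so as a signed 32-bit value this is 0xBB7C24D8 − 2^32 = -1149492008.

-1149492008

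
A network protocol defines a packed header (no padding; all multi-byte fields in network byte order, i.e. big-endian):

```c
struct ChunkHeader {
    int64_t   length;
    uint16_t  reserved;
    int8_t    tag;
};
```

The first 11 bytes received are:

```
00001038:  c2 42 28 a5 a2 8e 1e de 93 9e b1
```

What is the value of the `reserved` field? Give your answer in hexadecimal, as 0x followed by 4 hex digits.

`reserved` follows `length` (8 bytes), so it starts at byte offset 8 and occupies 2 bytes.
Bytes at offsets 8..9: 93 9E.
Big-endian: lowest address holds the most-significant byte.
The bytes are already most-significant first: 0x939E.

0x939E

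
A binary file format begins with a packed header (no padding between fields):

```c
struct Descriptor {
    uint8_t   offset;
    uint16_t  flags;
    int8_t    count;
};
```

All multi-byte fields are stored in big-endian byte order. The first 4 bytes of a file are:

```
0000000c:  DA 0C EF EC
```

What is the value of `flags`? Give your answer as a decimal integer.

`flags` follows `offset` (1 byte), so it starts at byte offset 1 and occupies 2 bytes.
Bytes at offsets 1..2: 0C EF.
Big-endian stores the most-significant byte at the lowest address.
The bytes are already most-significant first: 0x0CEF.
0x0CEF = 3311.

3311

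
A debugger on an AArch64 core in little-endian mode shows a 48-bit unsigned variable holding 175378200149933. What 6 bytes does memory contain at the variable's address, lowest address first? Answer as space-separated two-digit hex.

175378200149933 in hexadecimal, padded to 48 bits, is 0x9F816B523FAD.
Split into bytes (most-significant first): 9F 81 6B 52 3F AD.
Little-endian stores the least-significant byte at the lowest address.
So at ascending addresses the bytes are AD 3F 52 6B 81 9F.

AD 3F 52 6B 81 9F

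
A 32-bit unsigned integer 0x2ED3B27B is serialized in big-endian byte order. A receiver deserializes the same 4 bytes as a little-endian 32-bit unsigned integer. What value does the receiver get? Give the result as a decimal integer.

Stored big-endian, the bytes at ascending addresses are 2E D3 B2 7B.
Read back as little-endian, the first byte is least significant, giving 0x7BB2D32E.
0x7BB2D32E = 2075317038.

2075317038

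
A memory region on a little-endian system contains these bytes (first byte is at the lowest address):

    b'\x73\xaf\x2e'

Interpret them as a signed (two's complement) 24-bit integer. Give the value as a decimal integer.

3059571

Little-endian stores the least-significant byte at the lowest address.
Reassemble most-significant byte first: 2E AF 73 → 0x2EAF73.
0x2EAF73 = 3059571.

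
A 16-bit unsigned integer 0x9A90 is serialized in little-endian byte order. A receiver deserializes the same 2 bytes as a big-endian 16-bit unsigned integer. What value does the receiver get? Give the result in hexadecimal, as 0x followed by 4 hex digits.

Stored little-endian, the bytes at ascending addresses are 90 9A.
Read back as big-endian, the last byte is least significant, giving 0x909A.

0x909A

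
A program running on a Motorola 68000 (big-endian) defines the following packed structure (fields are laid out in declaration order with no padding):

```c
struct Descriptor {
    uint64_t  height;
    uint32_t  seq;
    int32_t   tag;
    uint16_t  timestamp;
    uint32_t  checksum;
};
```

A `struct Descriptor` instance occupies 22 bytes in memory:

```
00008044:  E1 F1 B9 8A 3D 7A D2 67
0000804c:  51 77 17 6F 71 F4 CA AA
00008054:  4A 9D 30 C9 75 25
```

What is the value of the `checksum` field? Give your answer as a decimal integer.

818509093

`checksum` follows `height` (8 B), `seq` (4 B), `tag` (4 B), `timestamp` (2 B), so it starts at offset 8 + 4 + 4 + 2 = 18 and occupies 4 bytes.
Bytes at offsets 18..21: 30 C9 75 25.
In big-endian order the high byte comes first in memory.
The bytes are already most-significant first: 0x30C97525.
0x30C97525 = 818509093.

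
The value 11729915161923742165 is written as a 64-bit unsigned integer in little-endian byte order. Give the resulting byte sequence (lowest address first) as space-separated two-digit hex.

11729915161923742165 in hexadecimal, padded to 64 bits, is 0xA2C907B127EEE9D5.
Split into bytes (most-significant first): A2 C9 07 B1 27 EE E9 D5.
Little-endian stores the least-significant byte at the lowest address.
So at ascending addresses the bytes are D5 E9 EE 27 B1 07 C9 A2.

D5 E9 EE 27 B1 07 C9 A2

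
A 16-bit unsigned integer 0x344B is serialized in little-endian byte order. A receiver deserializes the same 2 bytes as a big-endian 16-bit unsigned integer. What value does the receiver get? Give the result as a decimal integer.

Stored little-endian, the bytes at ascending addresses are 4B 34.
Read back as big-endian, the last byte is least significant, giving 0x4B34.
0x4B34 = 19252.

19252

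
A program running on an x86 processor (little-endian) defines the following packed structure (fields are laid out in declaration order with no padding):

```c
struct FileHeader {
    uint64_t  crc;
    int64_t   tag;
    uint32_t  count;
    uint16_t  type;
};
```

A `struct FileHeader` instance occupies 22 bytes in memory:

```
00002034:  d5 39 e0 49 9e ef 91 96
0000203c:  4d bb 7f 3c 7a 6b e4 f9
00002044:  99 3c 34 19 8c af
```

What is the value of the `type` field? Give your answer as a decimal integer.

`type` follows `crc` (8 B), `tag` (8 B), `count` (4 B), so it starts at offset 8 + 8 + 4 = 20 and occupies 2 bytes.
Bytes at offsets 20..21: 8C AF.
Little-endian stores the least-significant byte at the lowest address.
Reassemble most-significant byte first: AF 8C → 0xAF8C.
0xAF8C = 44940.

44940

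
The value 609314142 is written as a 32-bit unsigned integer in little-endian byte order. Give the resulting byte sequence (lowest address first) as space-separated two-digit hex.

609314142 in hexadecimal, padded to 32 bits, is 0x2451655E.
Split into bytes (most-significant first): 24 51 65 5E.
In little-endian order the low byte comes first in memory.
So at ascending addresses the bytes are 5E 65 51 24.

5E 65 51 24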